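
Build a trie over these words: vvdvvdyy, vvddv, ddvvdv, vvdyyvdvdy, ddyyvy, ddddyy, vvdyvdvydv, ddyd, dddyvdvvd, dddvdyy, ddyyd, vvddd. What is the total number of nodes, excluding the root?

Count nodes per top-level branch (shared prefixes stored once):
  'd'-branch (ddddyy, dddvdyy, dddyvdvvd, ddvvdv, ddyd, ddyyd, ddyyvy): 26 nodes
  'v'-branch (vvddd, vvddv, vvdvvdyy, vvdyvdvydv, vvdyyvdvdy): 24 nodes
Sum: 50

50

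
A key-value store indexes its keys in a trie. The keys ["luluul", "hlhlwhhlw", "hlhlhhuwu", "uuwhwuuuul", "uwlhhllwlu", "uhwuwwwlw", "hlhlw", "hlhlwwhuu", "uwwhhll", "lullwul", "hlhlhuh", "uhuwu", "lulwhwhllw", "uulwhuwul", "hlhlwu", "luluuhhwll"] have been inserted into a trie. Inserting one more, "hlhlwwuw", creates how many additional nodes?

Walking "hlhlwwuw" from the root, the first 6 characters ("hlhlww") follow existing edges; "u" is the first miss.
So 8 − 6 = 2 new nodes.

2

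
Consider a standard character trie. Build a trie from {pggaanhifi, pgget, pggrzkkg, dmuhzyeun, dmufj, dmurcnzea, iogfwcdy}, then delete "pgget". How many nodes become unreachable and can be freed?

A node on "pgget"'s path can go only if nothing else ends at it or branches off below it.
The suffix "et" (2 nodes) is used only by "pgget"; the node for "pgg" still has the child "a", so pruning stops there.
Nodes removed: 2

2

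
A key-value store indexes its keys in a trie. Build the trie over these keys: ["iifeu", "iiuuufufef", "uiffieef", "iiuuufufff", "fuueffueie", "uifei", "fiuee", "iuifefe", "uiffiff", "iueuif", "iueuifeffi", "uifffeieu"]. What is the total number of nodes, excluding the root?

For each word, the new-node count is its length minus the longest prefix already in the trie:
  "iifeu" → 5 new (i, i, f, e, u)
  "iiuuufufef" → prefix "ii" already present; 8 new (u, u, u, f, u, f, e, f)
  "uiffieef" → 8 new (u, i, f, f, i, e, e, f)
  "iiuuufufff" → prefix "iiuuufuf" already present; 2 new (f, f)
  "fuueffueie" → 10 new (f, u, u, e, f, f, u, e, i, e)
  "uifei" → prefix "uif" already present; 2 new (e, i)
  "fiuee" → prefix "f" already present; 4 new (i, u, e, e)
  "iuifefe" → prefix "i" already present; 6 new (u, i, f, e, f, e)
  "uiffiff" → prefix "uiffi" already present; 2 new (f, f)
  "iueuif" → prefix "iu" already present; 4 new (e, u, i, f)
  "iueuifeffi" → prefix "iueuif" already present; 4 new (e, f, f, i)
  "uifffeieu" → prefix "uiff" already present; 5 new (f, e, i, e, u)
Total nodes = 5 + 8 + 8 + 2 + 10 + 2 + 4 + 6 + 2 + 4 + 4 + 5 = 60

60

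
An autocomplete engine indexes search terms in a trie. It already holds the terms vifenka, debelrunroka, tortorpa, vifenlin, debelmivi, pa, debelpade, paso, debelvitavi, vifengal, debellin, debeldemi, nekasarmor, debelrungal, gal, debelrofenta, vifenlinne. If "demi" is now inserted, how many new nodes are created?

"de" is already a path in the trie; the remaining "mi" must be added.
Each of the 2 remaining characters creates one node.

2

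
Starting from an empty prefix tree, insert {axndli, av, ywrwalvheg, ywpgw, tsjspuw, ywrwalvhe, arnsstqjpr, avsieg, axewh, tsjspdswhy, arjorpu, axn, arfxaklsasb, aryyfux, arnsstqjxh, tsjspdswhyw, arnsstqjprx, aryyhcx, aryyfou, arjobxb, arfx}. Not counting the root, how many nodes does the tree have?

79

Count nodes per top-level branch (shared prefixes stored once):
  'a'-branch (arfx, arfxaklsasb, arjobxb, arjorpu, arnsstqjpr, arnsstqjprx, arnsstqjxh, aryyfou, aryyfux, aryyhcx, av, avsieg, axewh, axn, axndli): 53 nodes
  't'-branch (tsjspdswhy, tsjspdswhyw, tsjspuw): 13 nodes
  'y'-branch (ywpgw, ywrwalvhe, ywrwalvheg): 13 nodes
Sum: 79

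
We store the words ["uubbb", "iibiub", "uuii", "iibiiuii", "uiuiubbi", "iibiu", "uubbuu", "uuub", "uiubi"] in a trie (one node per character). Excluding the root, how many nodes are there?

For each word, the new-node count is its length minus the longest prefix already in the trie:
  "uubbb" → 5 new (u, u, b, b, b)
  "iibiub" → 6 new (i, i, b, i, u, b)
  "uuii" → prefix "uu" already present; 2 new (i, i)
  "iibiiuii" → prefix "iibi" already present; 4 new (i, u, i, i)
  "uiuiubbi" → prefix "u" already present; 7 new (i, u, i, u, b, b, i)
  "iibiu" → prefix "iibiu" already present; 0 new (none)
  "uubbuu" → prefix "uubb" already present; 2 new (u, u)
  "uuub" → prefix "uu" already present; 2 new (u, b)
  "uiubi" → prefix "uiu" already present; 2 new (b, i)
Total nodes = 5 + 6 + 2 + 4 + 7 + 0 + 2 + 2 + 2 = 30

30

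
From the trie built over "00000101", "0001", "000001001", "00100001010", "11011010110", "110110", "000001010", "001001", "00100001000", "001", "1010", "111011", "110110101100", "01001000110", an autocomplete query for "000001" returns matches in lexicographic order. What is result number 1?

000001001

Words with prefix "000001", in lexicographic order: "000001001", "00000101", "000001010"
The 1st is 000001001.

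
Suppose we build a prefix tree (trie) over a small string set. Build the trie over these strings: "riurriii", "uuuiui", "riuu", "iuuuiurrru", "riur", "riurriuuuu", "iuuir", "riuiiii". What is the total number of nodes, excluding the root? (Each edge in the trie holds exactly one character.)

Trace insertions, counting only characters that open a new branch:
  "riurriii" → 8 new (r, i, u, r, r, i, i, i)
  "uuuiui" → 6 new (u, u, u, i, u, i)
  "riuu" → prefix "riu" already present; 1 new (u)
  "iuuuiurrru" → 10 new (i, u, u, u, i, u, r, r, r, u)
  "riur" → prefix "riur" already present; 0 new (none)
  "riurriuuuu" → prefix "riurri" already present; 4 new (u, u, u, u)
  "iuuir" → prefix "iuu" already present; 2 new (i, r)
  "riuiiii" → prefix "riu" already present; 4 new (i, i, i, i)
Total nodes = 8 + 6 + 1 + 10 + 0 + 4 + 2 + 4 = 35

35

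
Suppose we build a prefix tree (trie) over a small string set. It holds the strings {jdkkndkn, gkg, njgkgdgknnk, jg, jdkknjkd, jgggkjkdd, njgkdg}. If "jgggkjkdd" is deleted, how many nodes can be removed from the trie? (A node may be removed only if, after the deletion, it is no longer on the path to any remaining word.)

7

Walk "jgggkjkdd" from the leaf back toward the root, removing each node that no remaining word uses.
The suffix "ggkjkdd" (7 nodes) is used only by "jgggkjkdd"; "jg" is itself a stored word, so pruning stops there.
Nodes removed: 7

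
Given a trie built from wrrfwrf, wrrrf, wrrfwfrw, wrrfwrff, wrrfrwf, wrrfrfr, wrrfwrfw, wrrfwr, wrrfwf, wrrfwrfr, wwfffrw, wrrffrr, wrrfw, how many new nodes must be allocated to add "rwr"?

3

"rwr" shares no prefix with any stored word, so all 3 characters open new nodes.
3 − 0 = 3 new nodes.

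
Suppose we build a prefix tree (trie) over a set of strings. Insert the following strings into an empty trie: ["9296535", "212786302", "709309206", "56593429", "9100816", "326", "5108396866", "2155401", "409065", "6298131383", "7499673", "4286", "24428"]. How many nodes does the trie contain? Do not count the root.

85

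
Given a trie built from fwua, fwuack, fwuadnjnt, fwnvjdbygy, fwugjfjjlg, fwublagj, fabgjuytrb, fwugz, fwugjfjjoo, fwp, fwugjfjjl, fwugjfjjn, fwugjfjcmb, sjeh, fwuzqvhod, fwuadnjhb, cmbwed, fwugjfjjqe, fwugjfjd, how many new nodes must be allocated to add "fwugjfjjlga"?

1

Walking "fwugjfjjlga" from the root, the first 10 characters ("fwugjfjjlg") follow existing edges; "a" is the first miss.
New nodes needed: |"fwugjfjjlga"| − 10 = 11 − 10 = 1.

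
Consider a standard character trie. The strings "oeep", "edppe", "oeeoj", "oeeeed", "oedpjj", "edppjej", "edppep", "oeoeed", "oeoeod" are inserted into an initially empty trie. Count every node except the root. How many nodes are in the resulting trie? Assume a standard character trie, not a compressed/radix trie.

28

Trie structure (* marks end of a word):
(root)
├─ e
│  └─ d
│     └─ p
│        └─ p
│           ├─ e *
│           │  └─ p *
│           └─ j
│              └─ e
│                 └─ j *
└─ o
   └─ e
      ├─ d
      │  └─ p
      │     └─ j
      │        └─ j *
      ├─ e
      │  ├─ e
      │  │  └─ e
      │  │     └─ d *
      │  ├─ o
      │  │  └─ j *
      │  └─ p *
      └─ o
         └─ e
            ├─ e
            │  └─ d *
            └─ o
               └─ d *
Counting every labelled node above: 28.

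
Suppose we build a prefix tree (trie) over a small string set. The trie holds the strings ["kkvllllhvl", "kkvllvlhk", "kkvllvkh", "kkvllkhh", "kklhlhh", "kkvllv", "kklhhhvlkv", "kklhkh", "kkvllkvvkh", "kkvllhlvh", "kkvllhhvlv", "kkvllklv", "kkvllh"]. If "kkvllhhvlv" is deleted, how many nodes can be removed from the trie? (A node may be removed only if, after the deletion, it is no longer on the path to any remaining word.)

4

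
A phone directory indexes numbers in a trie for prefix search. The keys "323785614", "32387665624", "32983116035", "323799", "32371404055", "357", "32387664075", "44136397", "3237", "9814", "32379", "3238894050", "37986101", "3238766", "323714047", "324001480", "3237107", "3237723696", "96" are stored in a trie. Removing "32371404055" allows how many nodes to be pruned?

A node on "32371404055"'s path can go only if nothing else ends at it or branches off below it.
The suffix "055" (3 nodes) is used only by "32371404055"; the node for "32371404" still has the child "7", so pruning stops there.
Nodes removed: 3

3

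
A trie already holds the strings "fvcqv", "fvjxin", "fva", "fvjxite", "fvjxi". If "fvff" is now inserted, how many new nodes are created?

2

The longest prefix of "fvff" already in the trie is "fv" (length 2).
Each of the 2 remaining characters creates one node.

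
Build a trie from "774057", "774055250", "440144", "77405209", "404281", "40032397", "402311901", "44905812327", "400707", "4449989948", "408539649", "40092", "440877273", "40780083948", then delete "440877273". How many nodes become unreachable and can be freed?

After clearing the end-marker at "440877273", prune upward until reaching a node still needed by another word.
The suffix "877273" (6 nodes) is used only by "440877273"; the node for "440" still has the child "1", so pruning stops there.
Nodes removed: 6

6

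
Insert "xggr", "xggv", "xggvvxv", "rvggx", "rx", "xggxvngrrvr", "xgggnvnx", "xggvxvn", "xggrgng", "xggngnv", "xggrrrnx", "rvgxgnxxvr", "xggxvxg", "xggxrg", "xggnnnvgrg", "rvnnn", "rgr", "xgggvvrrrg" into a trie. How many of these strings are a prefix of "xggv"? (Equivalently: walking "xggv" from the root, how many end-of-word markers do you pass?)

1

Check each prefix of "xggv" against the stored set — each match is an end-marker on the path.
Prefixes of the query that are stored words: "xggv"
Count: 1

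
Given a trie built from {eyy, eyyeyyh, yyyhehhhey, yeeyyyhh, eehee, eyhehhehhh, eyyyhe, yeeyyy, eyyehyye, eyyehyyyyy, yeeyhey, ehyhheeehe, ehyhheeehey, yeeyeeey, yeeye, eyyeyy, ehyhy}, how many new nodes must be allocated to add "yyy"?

"yyy" is already a full path in the trie; only an end-marker is added.
No new nodes are needed: 0.

0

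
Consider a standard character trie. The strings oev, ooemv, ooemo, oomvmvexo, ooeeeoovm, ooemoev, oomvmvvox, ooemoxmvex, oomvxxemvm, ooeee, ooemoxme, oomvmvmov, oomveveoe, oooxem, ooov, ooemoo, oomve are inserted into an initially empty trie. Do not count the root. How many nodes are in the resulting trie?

52

Insert word by word; a character creates a node only if that edge doesn't already exist:
  "oev" → 3 new (o, e, v)
  "ooemv" → prefix "o" already present; 4 new (o, e, m, v)
  "ooemo" → prefix "ooem" already present; 1 new (o)
  "oomvmvexo" → prefix "oo" already present; 7 new (m, v, m, v, e, x, o)
  "ooeeeoovm" → prefix "ooe" already present; 6 new (e, e, o, o, v, m)
  "ooemoev" → prefix "ooemo" already present; 2 new (e, v)
  "oomvmvvox" → prefix "oomvmv" already present; 3 new (v, o, x)
  "ooemoxmvex" → prefix "ooemo" already present; 5 new (x, m, v, e, x)
  "oomvxxemvm" → prefix "oomv" already present; 6 new (x, x, e, m, v, m)
  "ooeee" → prefix "ooeee" already present; 0 new (none)
  "ooemoxme" → prefix "ooemoxm" already present; 1 new (e)
  "oomvmvmov" → prefix "oomvmv" already present; 3 new (m, o, v)
  "oomveveoe" → prefix "oomv" already present; 5 new (e, v, e, o, e)
  "oooxem" → prefix "oo" already present; 4 new (o, x, e, m)
  "ooov" → prefix "ooo" already present; 1 new (v)
  "ooemoo" → prefix "ooemo" already present; 1 new (o)
  "oomve" → prefix "oomve" already present; 0 new (none)
Total nodes = 3 + 4 + 1 + 7 + 6 + 2 + 3 + 5 + 6 + 0 + 1 + 3 + 5 + 4 + 1 + 1 + 0 = 52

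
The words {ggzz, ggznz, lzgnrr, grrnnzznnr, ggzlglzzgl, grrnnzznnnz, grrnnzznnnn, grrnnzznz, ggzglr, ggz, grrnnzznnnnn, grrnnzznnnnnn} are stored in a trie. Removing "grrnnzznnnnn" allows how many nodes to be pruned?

After clearing the end-marker at "grrnnzznnnnn", prune upward until reaching a node still needed by another word.
Every node on "grrnnzznnnnn" is still needed (e.g. by "grrnnzznnnnnn"), so nothing is freed.
Nodes removed: 0

0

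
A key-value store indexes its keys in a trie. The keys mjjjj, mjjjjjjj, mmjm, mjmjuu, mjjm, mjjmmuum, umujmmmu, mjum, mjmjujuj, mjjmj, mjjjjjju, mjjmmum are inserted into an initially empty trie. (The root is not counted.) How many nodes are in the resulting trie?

36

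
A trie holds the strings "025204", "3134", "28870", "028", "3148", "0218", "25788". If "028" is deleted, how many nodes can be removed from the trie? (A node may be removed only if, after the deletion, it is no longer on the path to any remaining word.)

1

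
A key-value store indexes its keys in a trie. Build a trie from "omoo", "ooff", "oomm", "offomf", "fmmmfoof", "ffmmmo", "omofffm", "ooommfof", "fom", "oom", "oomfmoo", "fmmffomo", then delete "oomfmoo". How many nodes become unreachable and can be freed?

A node on "oomfmoo"'s path can go only if nothing else ends at it or branches off below it.
The suffix "fmoo" (4 nodes) is used only by "oomfmoo"; the node for "oom" still has the child "m", so pruning stops there.
Nodes removed: 4

4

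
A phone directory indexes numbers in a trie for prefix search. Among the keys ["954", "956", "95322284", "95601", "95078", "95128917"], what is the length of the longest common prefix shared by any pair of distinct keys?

Equivalently: take the maximum, over all pairs, of their longest common prefix length.
e.g. "956" and "95601" share the prefix "956" of length 3; no pair shares a longer one.
Longest shared-prefix length: 3

3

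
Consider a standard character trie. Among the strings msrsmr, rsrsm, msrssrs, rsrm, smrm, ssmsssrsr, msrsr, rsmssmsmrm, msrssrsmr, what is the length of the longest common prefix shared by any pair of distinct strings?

7

The deepest shared node is where two words last agree before diverging.
"msrssrs" and "msrssrsmr" agree on "msrssrs" (7 characters) before diverging; nothing deeper is shared.
Longest shared-prefix length: 7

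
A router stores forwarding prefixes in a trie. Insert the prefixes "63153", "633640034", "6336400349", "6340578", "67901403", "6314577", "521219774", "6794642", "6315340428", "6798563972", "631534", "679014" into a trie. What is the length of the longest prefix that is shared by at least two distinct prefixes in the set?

9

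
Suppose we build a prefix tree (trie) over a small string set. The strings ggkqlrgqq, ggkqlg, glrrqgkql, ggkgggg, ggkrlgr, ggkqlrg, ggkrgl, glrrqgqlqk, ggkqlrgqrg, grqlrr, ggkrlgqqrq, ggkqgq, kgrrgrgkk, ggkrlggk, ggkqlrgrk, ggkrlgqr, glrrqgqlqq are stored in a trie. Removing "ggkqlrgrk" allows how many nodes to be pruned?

2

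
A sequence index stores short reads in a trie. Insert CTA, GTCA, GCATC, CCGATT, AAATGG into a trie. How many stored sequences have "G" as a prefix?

Traverse to the node for "G", then collect every word in that subtree.
Words under "G": GCATC, GTCA
Count: 2

2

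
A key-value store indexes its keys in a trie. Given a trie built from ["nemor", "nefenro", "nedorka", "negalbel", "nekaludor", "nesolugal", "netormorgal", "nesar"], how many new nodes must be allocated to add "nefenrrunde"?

5

"nefenr" is already a path in the trie; the remaining "runde" must be added.
Each of the 5 remaining characters creates one node.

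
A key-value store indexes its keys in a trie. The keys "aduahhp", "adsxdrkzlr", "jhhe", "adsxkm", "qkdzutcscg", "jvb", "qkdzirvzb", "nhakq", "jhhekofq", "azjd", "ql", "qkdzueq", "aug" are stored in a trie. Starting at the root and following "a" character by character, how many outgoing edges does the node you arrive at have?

Follow the path "a" to its node, then look at its outgoing edges.
Characters that immediately follow "a" among the stored strings: {d, u, z}.
That node has 3 child edges.

3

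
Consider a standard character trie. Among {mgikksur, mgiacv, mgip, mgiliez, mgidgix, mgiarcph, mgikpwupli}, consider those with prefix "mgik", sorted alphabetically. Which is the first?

mgikksur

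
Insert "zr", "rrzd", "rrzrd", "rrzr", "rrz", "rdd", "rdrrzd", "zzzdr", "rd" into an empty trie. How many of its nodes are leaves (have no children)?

Leaves are exactly the stored words that no other stored word extends.
Those words: "rdd", "rdrrzd", "rrzd", "rrzrd", "zr", "zzzdr"
Leaf count: 6

6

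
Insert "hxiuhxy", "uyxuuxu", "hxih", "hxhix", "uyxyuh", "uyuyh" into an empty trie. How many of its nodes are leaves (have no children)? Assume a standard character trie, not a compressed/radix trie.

6

Leaves are exactly the stored words that no other stored word extends.
Those words: "hxhix", "hxih", "hxiuhxy", "uyuyh", "uyxuuxu", "uyxyuh"
Leaf count: 6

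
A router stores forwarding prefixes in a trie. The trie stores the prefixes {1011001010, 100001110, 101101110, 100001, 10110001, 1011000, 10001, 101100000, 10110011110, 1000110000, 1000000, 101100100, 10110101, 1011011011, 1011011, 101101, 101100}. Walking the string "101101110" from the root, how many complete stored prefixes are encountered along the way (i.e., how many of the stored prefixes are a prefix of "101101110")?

3

Traverse "101101110" character by character; count nodes along the way that are marked as word ends.
Prefixes of the query that are stored words: "101101", "1011011", "101101110"
Count: 3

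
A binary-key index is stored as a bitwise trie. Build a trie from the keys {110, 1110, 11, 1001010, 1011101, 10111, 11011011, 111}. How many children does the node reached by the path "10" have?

Follow the path "10" to its node, then look at its outgoing edges.
Distinct next characters after "10": 0, 1.
That node has 2 child edges.

2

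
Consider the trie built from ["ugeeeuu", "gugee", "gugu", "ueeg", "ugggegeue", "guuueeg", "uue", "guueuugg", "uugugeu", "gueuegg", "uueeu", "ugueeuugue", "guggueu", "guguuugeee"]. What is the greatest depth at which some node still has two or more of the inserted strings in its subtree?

4

Equivalently: take the maximum, over all pairs, of their longest common prefix length.
"gugu" and "guguuugeee" agree on "gugu" (4 characters) before diverging; nothing deeper is shared.
Longest shared-prefix length: 4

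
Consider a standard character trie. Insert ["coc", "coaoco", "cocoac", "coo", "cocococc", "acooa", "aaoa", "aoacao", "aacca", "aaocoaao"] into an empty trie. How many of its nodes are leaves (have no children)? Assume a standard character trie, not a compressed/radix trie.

A leaf is a node with no children — equivalently, the end of a word that is not a proper prefix of any other stored word.
Those words: "aacca", "aaoa", "aaocoaao", "acooa", "aoacao", "coaoco", "cocoac", "cocococc", "coo"
Leaf count: 9

9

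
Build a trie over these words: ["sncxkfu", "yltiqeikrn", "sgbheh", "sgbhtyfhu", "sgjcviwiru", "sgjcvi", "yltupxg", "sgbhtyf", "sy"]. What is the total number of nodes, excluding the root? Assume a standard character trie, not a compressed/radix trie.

Insert word by word; a character creates a node only if that edge doesn't already exist:
  "sncxkfu" → 7 new (s, n, c, x, k, f, u)
  "yltiqeikrn" → 10 new (y, l, t, i, q, e, i, k, r, n)
  "sgbheh" → prefix "s" already present; 5 new (g, b, h, e, h)
  "sgbhtyfhu" → prefix "sgbh" already present; 5 new (t, y, f, h, u)
  "sgjcviwiru" → prefix "sg" already present; 8 new (j, c, v, i, w, i, r, u)
  "sgjcvi" → prefix "sgjcvi" already present; 0 new (none)
  "yltupxg" → prefix "ylt" already present; 4 new (u, p, x, g)
  "sgbhtyf" → prefix "sgbhtyf" already present; 0 new (none)
  "sy" → prefix "s" already present; 1 new (y)
Total nodes = 7 + 10 + 5 + 5 + 8 + 0 + 4 + 0 + 1 = 40

40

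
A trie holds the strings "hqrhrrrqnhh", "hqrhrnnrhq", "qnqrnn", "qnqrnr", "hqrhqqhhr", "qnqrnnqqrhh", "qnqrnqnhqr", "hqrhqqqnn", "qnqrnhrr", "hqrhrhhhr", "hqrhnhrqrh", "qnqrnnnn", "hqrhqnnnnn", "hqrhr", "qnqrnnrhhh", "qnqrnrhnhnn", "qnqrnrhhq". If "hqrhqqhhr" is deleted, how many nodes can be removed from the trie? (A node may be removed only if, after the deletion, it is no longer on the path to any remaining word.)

After clearing the end-marker at "hqrhqqhhr", prune upward until reaching a node still needed by another word.
The suffix "hhr" (3 nodes) is used only by "hqrhqqhhr"; the node for "hqrhqq" still has the child "q", so pruning stops there.
Nodes removed: 3

3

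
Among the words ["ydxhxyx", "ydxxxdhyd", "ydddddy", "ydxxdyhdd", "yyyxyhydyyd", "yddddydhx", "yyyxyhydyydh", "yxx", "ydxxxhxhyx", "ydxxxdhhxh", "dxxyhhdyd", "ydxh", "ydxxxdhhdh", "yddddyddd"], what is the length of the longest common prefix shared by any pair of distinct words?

The deepest shared node is where two words last agree before diverging.
"yyyxyhydyyd" and "yyyxyhydyydh" agree on "yyyxyhydyyd" (11 characters) before diverging; nothing deeper is shared.
Longest shared-prefix length: 11

11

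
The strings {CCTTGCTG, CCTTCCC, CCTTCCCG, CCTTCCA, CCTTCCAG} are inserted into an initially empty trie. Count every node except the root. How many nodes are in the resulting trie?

14

Trie structure (* marks end of a word):
(root)
└─ C
   └─ C
      └─ T
         └─ T
            ├─ C
            │  └─ C
            │     ├─ A *
            │     │  └─ G *
            │     └─ C *
            │        └─ G *
            └─ G
               └─ C
                  └─ T
                     └─ G *
Counting every labelled node above: 14.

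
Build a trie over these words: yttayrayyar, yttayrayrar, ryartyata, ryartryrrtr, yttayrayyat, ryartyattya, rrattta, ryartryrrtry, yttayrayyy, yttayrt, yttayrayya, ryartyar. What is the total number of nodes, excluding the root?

43

Insert word by word; a character creates a node only if that edge doesn't already exist:
  "yttayrayyar" → 11 new (y, t, t, a, y, r, a, y, y, a, r)
  "yttayrayrar" → prefix "yttayray" already present; 3 new (r, a, r)
  "ryartyata" → 9 new (r, y, a, r, t, y, a, t, a)
  "ryartryrrtr" → prefix "ryart" already present; 6 new (r, y, r, r, t, r)
  "yttayrayyat" → prefix "yttayrayya" already present; 1 new (t)
  "ryartyattya" → prefix "ryartyat" already present; 3 new (t, y, a)
  "rrattta" → prefix "r" already present; 6 new (r, a, t, t, t, a)
  "ryartryrrtry" → prefix "ryartryrrtr" already present; 1 new (y)
  "yttayrayyy" → prefix "yttayrayy" already present; 1 new (y)
  "yttayrt" → prefix "yttayr" already present; 1 new (t)
  "yttayrayya" → prefix "yttayrayya" already present; 0 new (none)
  "ryartyar" → prefix "ryartya" already present; 1 new (r)
Total nodes = 11 + 3 + 9 + 6 + 1 + 3 + 6 + 1 + 1 + 1 + 0 + 1 = 43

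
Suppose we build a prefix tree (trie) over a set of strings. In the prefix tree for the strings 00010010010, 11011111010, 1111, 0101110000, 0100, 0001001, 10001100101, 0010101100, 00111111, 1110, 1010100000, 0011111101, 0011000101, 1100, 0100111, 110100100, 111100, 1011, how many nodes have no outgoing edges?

14

Leaves are exactly the stored words that no other stored word extends.
Those words: "00010010010", "0010101100", "0011000101", "0011111101", "0100111", "0101110000", "10001100101", "1010100000", "1011", "1100", "110100100", "11011111010", "1110", "111100"
Leaf count: 14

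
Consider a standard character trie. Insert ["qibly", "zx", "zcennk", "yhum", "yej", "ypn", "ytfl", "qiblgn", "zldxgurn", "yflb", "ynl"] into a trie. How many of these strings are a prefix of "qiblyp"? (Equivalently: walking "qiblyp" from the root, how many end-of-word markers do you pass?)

1

Traverse "qiblyp" character by character; count nodes along the way that are marked as word ends.
Prefixes of the query that are stored words: "qibly"
Count: 1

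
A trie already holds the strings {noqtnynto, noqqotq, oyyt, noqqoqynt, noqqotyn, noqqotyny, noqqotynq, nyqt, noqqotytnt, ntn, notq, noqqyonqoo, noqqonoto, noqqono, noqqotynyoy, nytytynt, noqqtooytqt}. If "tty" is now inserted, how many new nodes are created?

"tty" shares no prefix with any stored word, so all 3 characters open new nodes.
3 − 0 = 3 new nodes.

3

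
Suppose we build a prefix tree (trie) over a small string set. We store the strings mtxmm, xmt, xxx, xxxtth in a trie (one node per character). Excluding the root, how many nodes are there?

Trace insertions, counting only characters that open a new branch:
  "mtxmm" → 5 new (m, t, x, m, m)
  "xmt" → 3 new (x, m, t)
  "xxx" → prefix "x" already present; 2 new (x, x)
  "xxxtth" → prefix "xxx" already present; 3 new (t, t, h)
Total nodes = 5 + 3 + 2 + 3 = 13

13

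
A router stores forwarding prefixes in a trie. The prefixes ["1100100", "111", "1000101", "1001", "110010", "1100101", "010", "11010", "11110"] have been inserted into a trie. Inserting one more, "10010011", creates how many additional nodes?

Walking "10010011" from the root, the first 4 characters ("1001") follow existing edges; "0" is the first miss.
So 8 − 4 = 4 new nodes.

4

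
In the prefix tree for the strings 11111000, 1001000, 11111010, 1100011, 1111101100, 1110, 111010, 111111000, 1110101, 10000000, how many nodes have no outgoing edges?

8

Leaves are exactly the stored words that no other stored word extends.
Those words: "10000000", "1001000", "1100011", "1110101", "11111000", "11111010", "1111101100", "111111000"
Leaf count: 8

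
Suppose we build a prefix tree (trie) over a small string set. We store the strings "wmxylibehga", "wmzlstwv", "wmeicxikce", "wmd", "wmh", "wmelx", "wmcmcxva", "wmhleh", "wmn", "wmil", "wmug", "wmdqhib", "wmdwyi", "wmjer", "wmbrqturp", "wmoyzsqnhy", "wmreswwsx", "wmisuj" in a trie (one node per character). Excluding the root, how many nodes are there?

78

Insert word by word; a character creates a node only if that edge doesn't already exist:
  "wmxylibehga" → 11 new (w, m, x, y, l, i, b, e, h, g, a)
  "wmzlstwv" → prefix "wm" already present; 6 new (z, l, s, t, w, v)
  "wmeicxikce" → prefix "wm" already present; 8 new (e, i, c, x, i, k, c, e)
  "wmd" → prefix "wm" already present; 1 new (d)
  "wmh" → prefix "wm" already present; 1 new (h)
  "wmelx" → prefix "wme" already present; 2 new (l, x)
  "wmcmcxva" → prefix "wm" already present; 6 new (c, m, c, x, v, a)
  "wmhleh" → prefix "wmh" already present; 3 new (l, e, h)
  "wmn" → prefix "wm" already present; 1 new (n)
  "wmil" → prefix "wm" already present; 2 new (i, l)
  "wmug" → prefix "wm" already present; 2 new (u, g)
  "wmdqhib" → prefix "wmd" already present; 4 new (q, h, i, b)
  "wmdwyi" → prefix "wmd" already present; 3 new (w, y, i)
  "wmjer" → prefix "wm" already present; 3 new (j, e, r)
  "wmbrqturp" → prefix "wm" already present; 7 new (b, r, q, t, u, r, p)
  "wmoyzsqnhy" → prefix "wm" already present; 8 new (o, y, z, s, q, n, h, y)
  "wmreswwsx" → prefix "wm" already present; 7 new (r, e, s, w, w, s, x)
  "wmisuj" → prefix "wmi" already present; 3 new (s, u, j)
Total nodes = 11 + 6 + 8 + 1 + 1 + 2 + 6 + 3 + 1 + 2 + 2 + 4 + 3 + 3 + 7 + 8 + 7 + 3 = 78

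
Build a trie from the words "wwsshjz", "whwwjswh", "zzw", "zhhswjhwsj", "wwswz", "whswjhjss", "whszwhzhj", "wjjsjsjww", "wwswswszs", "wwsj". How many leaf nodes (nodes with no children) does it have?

10

Leaves are exactly the stored words that no other stored word extends.
Those words: "whswjhjss", "whszwhzhj", "whwwjswh", "wjjsjsjww", "wwsj", "wwsshjz", "wwswswszs", "wwswz", "zhhswjhwsj", "zzw"
Leaf count: 10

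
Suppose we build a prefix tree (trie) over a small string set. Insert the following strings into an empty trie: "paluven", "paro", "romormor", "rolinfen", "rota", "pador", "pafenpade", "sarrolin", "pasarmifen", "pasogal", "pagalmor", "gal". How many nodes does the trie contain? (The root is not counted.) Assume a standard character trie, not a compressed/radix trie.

Trace insertions, counting only characters that open a new branch:
  "paluven" → 7 new (p, a, l, u, v, e, n)
  "paro" → prefix "pa" already present; 2 new (r, o)
  "romormor" → 8 new (r, o, m, o, r, m, o, r)
  "rolinfen" → prefix "ro" already present; 6 new (l, i, n, f, e, n)
  "rota" → prefix "ro" already present; 2 new (t, a)
  "pador" → prefix "pa" already present; 3 new (d, o, r)
  "pafenpade" → prefix "pa" already present; 7 new (f, e, n, p, a, d, e)
  "sarrolin" → 8 new (s, a, r, r, o, l, i, n)
  "pasarmifen" → prefix "pa" already present; 8 new (s, a, r, m, i, f, e, n)
  "pasogal" → prefix "pas" already present; 4 new (o, g, a, l)
  "pagalmor" → prefix "pa" already present; 6 new (g, a, l, m, o, r)
  "gal" → 3 new (g, a, l)
Total nodes = 7 + 2 + 8 + 6 + 2 + 3 + 7 + 8 + 8 + 4 + 6 + 3 = 64

64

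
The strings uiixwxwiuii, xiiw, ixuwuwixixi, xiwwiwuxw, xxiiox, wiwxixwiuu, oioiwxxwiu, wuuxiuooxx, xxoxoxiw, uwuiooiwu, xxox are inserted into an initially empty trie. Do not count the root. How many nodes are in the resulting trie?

Count nodes per top-level branch (shared prefixes stored once):
  'i'-branch (ixuwuwixixi): 11 nodes
  'o'-branch (oioiwxxwiu): 10 nodes
  'u'-branch (uiixwxwiuii, uwuiooiwu): 19 nodes
  'w'-branch (wiwxixwiuu, wuuxiuooxx): 19 nodes
  'x'-branch (xiiw, xiwwiwuxw, xxiiox, xxox, xxoxoxiw): 22 nodes
Sum: 81

81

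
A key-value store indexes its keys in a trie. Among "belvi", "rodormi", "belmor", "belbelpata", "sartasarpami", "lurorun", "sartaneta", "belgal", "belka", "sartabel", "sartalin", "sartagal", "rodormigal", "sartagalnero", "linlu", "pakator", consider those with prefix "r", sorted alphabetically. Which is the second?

rodormigal

Words with prefix "r", in lexicographic order: "rodormi", "rodormigal"
Position 2: rodormigal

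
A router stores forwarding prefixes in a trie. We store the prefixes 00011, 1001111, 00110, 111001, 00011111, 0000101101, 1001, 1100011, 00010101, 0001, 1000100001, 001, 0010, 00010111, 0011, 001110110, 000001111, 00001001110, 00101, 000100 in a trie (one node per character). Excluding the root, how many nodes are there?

Trace insertions, counting only characters that open a new branch:
  "00011" → 5 new (0, 0, 0, 1, 1)
  "1001111" → 7 new (1, 0, 0, 1, 1, 1, 1)
  "00110" → prefix "00" already present; 3 new (1, 1, 0)
  "111001" → prefix "1" already present; 5 new (1, 1, 0, 0, 1)
  "00011111" → prefix "00011" already present; 3 new (1, 1, 1)
  "0000101101" → prefix "000" already present; 7 new (0, 1, 0, 1, 1, 0, 1)
  "1001" → prefix "1001" already present; 0 new (none)
  "1100011" → prefix "11" already present; 5 new (0, 0, 0, 1, 1)
  "00010101" → prefix "0001" already present; 4 new (0, 1, 0, 1)
  "0001" → prefix "0001" already present; 0 new (none)
  "1000100001" → prefix "100" already present; 7 new (0, 1, 0, 0, 0, 0, 1)
  "001" → prefix "001" already present; 0 new (none)
  "0010" → prefix "001" already present; 1 new (0)
  "00010111" → prefix "000101" already present; 2 new (1, 1)
  "0011" → prefix "0011" already present; 0 new (none)
  "001110110" → prefix "0011" already present; 5 new (1, 0, 1, 1, 0)
  "000001111" → prefix "0000" already present; 5 new (0, 1, 1, 1, 1)
  "00001001110" → prefix "000010" already present; 5 new (0, 1, 1, 1, 0)
  "00101" → prefix "0010" already present; 1 new (1)
  "000100" → prefix "00010" already present; 1 new (0)
Total nodes = 5 + 7 + 3 + 5 + 3 + 7 + 0 + 5 + 4 + 0 + 7 + 0 + 1 + 2 + 0 + 5 + 5 + 5 + 1 + 1 = 66

66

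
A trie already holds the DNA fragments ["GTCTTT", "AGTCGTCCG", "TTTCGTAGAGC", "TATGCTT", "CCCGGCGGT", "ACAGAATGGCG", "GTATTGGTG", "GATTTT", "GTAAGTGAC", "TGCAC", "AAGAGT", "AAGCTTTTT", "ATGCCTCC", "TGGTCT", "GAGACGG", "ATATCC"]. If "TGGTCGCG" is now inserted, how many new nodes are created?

The longest prefix of "TGGTCGCG" already in the trie is "TGGTC" (length 5).
Each of the 3 remaining characters creates one node.

3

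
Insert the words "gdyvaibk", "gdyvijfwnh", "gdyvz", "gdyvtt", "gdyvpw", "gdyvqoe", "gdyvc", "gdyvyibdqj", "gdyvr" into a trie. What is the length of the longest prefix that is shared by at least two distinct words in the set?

Look for the deepest trie node that still has at least two words in its subtree.
e.g. "gdyvaibk" and "gdyvc" share the prefix "gdyv" of length 4; no pair shares a longer one.
Longest shared-prefix length: 4

4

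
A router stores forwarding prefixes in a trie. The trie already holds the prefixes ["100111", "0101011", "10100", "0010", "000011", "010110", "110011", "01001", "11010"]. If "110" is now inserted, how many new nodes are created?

0

Every character of "110" already lies on an existing path (it is a prefix of some stored word).
No new nodes are needed: 0.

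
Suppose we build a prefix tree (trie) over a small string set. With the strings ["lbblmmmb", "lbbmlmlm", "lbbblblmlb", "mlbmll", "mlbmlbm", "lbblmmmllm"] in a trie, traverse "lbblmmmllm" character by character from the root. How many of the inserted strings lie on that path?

1

Check each prefix of "lbblmmmllm" against the stored set — each match is an end-marker on the path.
Prefixes of the query that are stored words: "lbblmmmllm"
Count: 1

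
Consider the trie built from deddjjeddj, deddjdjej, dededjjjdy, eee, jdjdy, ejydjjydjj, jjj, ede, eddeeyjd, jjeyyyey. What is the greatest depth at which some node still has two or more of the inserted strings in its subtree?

Look for the deepest trie node that still has at least two words in its subtree.
"deddjdjej" and "deddjjeddj" agree on "deddj" (5 characters) before diverging; nothing deeper is shared.
Longest shared-prefix length: 5

5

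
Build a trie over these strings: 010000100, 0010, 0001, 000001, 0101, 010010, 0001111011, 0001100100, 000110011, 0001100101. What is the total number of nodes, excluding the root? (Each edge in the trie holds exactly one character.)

33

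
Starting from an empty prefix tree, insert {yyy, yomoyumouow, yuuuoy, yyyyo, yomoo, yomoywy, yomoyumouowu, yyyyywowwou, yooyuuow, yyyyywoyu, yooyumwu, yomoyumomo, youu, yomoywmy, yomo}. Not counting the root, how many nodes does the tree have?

48

Count nodes per top-level branch (shared prefixes stored once):
  'y'-branch (yomo, yomoo, yomoyumomo, yomoyumouow, yomoyumouowu, yomoywmy, yomoywy, yooyumwu, yooyuuow, youu, yuuuoy, yyy, yyyyo, yyyyywowwou, yyyyywoyu): 48 nodes
Sum: 48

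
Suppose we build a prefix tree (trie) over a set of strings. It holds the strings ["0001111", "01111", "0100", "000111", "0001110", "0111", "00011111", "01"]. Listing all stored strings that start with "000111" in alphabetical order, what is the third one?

Filter for "000111…" and sort: "000111", "0001110", "0001111", "00011111"
Position 3: 0001111

0001111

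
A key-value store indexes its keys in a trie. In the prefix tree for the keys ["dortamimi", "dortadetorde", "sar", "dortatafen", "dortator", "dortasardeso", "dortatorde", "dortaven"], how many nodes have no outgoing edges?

A leaf is a node with no children — equivalently, the end of a word that is not a proper prefix of any other stored word.
Those words: "dortadetorde", "dortamimi", "dortasardeso", "dortatafen", "dortatorde", "dortaven", "sar"
Leaf count: 7

7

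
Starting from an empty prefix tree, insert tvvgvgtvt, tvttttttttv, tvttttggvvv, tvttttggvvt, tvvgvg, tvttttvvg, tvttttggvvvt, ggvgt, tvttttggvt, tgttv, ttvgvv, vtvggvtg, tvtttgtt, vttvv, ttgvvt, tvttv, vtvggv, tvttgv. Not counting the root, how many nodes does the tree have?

64

Count nodes per top-level branch (shared prefixes stored once):
  'g'-branch (ggvgt): 5 nodes
  't'-branch (tgttv, ttgvvt, ttvgvv, tvttgv, tvtttgtt, tvttttggvt, tvttttggvvt, tvttttggvvv, tvttttggvvvt, tvttttttttv, tvttttvvg, tvttv, tvvgvg, tvvgvgtvt): 48 nodes
  'v'-branch (vttvv, vtvggv, vtvggvtg): 11 nodes
Sum: 64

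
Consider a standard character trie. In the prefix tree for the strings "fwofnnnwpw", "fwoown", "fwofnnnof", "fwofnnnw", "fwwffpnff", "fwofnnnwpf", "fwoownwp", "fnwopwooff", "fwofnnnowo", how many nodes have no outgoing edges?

7

Leaves are exactly the stored words that no other stored word extends.
Those words: "fnwopwooff", "fwofnnnof", "fwofnnnowo", "fwofnnnwpf", "fwofnnnwpw", "fwoownwp", "fwwffpnff"
Leaf count: 7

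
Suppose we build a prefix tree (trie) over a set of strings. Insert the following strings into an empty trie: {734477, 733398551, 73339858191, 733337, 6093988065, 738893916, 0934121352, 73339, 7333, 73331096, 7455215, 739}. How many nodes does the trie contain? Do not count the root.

Count nodes per top-level branch (shared prefixes stored once):
  '0'-branch (0934121352): 10 nodes
  '6'-branch (6093988065): 10 nodes
  '7'-branch (7333, 73331096, 733337, 73339, 733398551, 73339858191, 734477, 738893916, 739, 7455215): 37 nodes
Sum: 57

57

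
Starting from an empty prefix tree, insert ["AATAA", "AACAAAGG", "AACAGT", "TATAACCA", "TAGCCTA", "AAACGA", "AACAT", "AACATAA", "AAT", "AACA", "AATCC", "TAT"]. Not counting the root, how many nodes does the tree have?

Count nodes per top-level branch (shared prefixes stored once):
  'A'-branch (AAACGA, AACA, AACAAAGG, AACAGT, AACAT, AACATAA, AAT, AATAA, AATCC): 22 nodes
  'T'-branch (TAGCCTA, TAT, TATAACCA): 13 nodes
Sum: 35

35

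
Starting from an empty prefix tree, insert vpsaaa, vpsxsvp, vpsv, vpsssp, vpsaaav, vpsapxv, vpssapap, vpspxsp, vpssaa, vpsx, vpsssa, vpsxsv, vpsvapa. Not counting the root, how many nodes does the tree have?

31

For each word, the new-node count is its length minus the longest prefix already in the trie:
  "vpsaaa" → 6 new (v, p, s, a, a, a)
  "vpsxsvp" → prefix "vps" already present; 4 new (x, s, v, p)
  "vpsv" → prefix "vps" already present; 1 new (v)
  "vpsssp" → prefix "vps" already present; 3 new (s, s, p)
  "vpsaaav" → prefix "vpsaaa" already present; 1 new (v)
  "vpsapxv" → prefix "vpsa" already present; 3 new (p, x, v)
  "vpssapap" → prefix "vpss" already present; 4 new (a, p, a, p)
  "vpspxsp" → prefix "vps" already present; 4 new (p, x, s, p)
  "vpssaa" → prefix "vpssa" already present; 1 new (a)
  "vpsx" → prefix "vpsx" already present; 0 new (none)
  "vpsssa" → prefix "vpsss" already present; 1 new (a)
  "vpsxsv" → prefix "vpsxsv" already present; 0 new (none)
  "vpsvapa" → prefix "vpsv" already present; 3 new (a, p, a)
Total nodes = 6 + 4 + 1 + 3 + 1 + 3 + 4 + 4 + 1 + 0 + 1 + 0 + 3 = 31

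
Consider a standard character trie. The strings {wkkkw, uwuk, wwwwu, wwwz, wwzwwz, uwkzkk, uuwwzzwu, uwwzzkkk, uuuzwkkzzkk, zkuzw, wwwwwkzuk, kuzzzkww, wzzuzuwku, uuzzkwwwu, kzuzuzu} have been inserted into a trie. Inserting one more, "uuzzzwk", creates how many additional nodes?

3

"uuzz" is already a path in the trie; the remaining "zwk" must be added.
New nodes needed: |"uuzzzwk"| − 4 = 7 − 4 = 3.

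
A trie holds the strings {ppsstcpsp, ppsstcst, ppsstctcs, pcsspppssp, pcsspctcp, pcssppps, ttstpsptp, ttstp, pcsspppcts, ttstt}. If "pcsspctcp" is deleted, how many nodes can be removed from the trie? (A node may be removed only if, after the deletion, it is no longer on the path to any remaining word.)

4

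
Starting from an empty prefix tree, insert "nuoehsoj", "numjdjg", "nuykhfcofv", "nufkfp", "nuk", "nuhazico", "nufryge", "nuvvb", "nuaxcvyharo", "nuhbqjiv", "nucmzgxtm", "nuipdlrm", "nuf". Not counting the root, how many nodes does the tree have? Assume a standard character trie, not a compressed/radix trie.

66

Trace insertions, counting only characters that open a new branch:
  "nuoehsoj" → 8 new (n, u, o, e, h, s, o, j)
  "numjdjg" → prefix "nu" already present; 5 new (m, j, d, j, g)
  "nuykhfcofv" → prefix "nu" already present; 8 new (y, k, h, f, c, o, f, v)
  "nufkfp" → prefix "nu" already present; 4 new (f, k, f, p)
  "nuk" → prefix "nu" already present; 1 new (k)
  "nuhazico" → prefix "nu" already present; 6 new (h, a, z, i, c, o)
  "nufryge" → prefix "nuf" already present; 4 new (r, y, g, e)
  "nuvvb" → prefix "nu" already present; 3 new (v, v, b)
  "nuaxcvyharo" → prefix "nu" already present; 9 new (a, x, c, v, y, h, a, r, o)
  "nuhbqjiv" → prefix "nuh" already present; 5 new (b, q, j, i, v)
  "nucmzgxtm" → prefix "nu" already present; 7 new (c, m, z, g, x, t, m)
  "nuipdlrm" → prefix "nu" already present; 6 new (i, p, d, l, r, m)
  "nuf" → prefix "nuf" already present; 0 new (none)
Total nodes = 8 + 5 + 8 + 4 + 1 + 6 + 4 + 3 + 9 + 5 + 7 + 6 + 0 = 66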